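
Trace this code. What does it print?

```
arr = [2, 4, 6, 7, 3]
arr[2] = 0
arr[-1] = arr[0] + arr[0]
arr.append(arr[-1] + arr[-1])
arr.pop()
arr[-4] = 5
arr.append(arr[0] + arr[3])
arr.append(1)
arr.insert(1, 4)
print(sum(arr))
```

32

arr[2] = 0 → [2, 4, 0, 7, 3]
arr[-1] = arr[0]+arr[0] = 2+2 = 4 → [2, 4, 0, 7, 4]
append arr[-1]+arr[-1] = 4+4 = 8 → [2, 4, 0, 7, 4, 8]
pop() removes 8 → [2, 4, 0, 7, 4]
arr[-4] = 5 → [2, 5, 0, 7, 4]
append arr[0]+arr[3] = 2+7 = 9 → [2, 5, 0, 7, 4, 9]
append 1 → [2, 5, 0, 7, 4, 9, 1]
insert 4 at 1 → [2, 4, 5, 0, 7, 4, 9, 1]
sum = 32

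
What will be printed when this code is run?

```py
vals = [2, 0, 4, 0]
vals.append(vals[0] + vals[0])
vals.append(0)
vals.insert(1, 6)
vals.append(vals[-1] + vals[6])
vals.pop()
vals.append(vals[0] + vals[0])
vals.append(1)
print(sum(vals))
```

append vals[0]+vals[0] = 2+2 = 4 → [2, 0, 4, 0, 4]
append 0 → [2, 0, 4, 0, 4, 0]
insert 6 at 1 → [2, 6, 0, 4, 0, 4, 0]
append vals[-1]+vals[6] = 0+0 = 0 → [2, 6, 0, 4, 0, 4, 0, 0]
pop() removes 0 → [2, 6, 0, 4, 0, 4, 0]
append vals[0]+vals[0] = 2+2 = 4 → [2, 6, 0, 4, 0, 4, 0, 4]
append 1 → [2, 6, 0, 4, 0, 4, 0, 4, 1]
sum = 21

21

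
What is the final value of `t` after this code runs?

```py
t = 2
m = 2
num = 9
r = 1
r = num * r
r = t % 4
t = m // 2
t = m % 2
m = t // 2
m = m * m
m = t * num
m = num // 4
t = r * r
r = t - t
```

4

r = 9*1 = 9
r = 2%4 = 2
t = 2//2 = 1
t = 2%2 = 0
m = 0//2 = 0
m = 0*0 = 0
m = 0*9 = 0
m = 9//4 = 2
t = 2*2 = 4
r = 4-4 = 0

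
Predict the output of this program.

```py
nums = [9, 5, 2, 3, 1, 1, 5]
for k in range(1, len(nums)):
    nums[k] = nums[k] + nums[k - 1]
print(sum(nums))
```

k=1: nums[1] = 5+9 = 14 → [9, 14, 2, 3, 1, 1, 5]
k=2: nums[2] = 2+14 = 16 → [9, 14, 16, 3, 1, 1, 5]
k=3: nums[3] = 3+16 = 19 → [9, 14, 16, 19, 1, 1, 5]
k=4: nums[4] = 1+19 = 20 → [9, 14, 16, 19, 20, 1, 5]
k=5: nums[5] = 1+20 = 21 → [9, 14, 16, 19, 20, 21, 5]
k=6: nums[6] = 5+21 = 26 → [9, 14, 16, 19, 20, 21, 26]
sum = 125

125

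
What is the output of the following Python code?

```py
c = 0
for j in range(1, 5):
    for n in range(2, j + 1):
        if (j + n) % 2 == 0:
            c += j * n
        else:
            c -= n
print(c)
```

j=2,n=2: even sum, c = 0+4 = 4
j=3,n=2: odd sum, c = 4-2 = 2
j=3,n=3: even sum, c = 2+9 = 11
j=4,n=2: even sum, c = 11+8 = 19
j=4,n=3: odd sum, c = 19-3 = 16
j=4,n=4: even sum, c = 16+16 = 32

32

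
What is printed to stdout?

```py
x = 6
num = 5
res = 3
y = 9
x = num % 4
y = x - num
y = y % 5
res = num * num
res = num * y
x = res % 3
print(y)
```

1

x = 5%4 = 1
y = 1-5 = -4
y = (-4)%5 = 1
res = 5*5 = 25
res = 5*1 = 5
x = 5%3 = 2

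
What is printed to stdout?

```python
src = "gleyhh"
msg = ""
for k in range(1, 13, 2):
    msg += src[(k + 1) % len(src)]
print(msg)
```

ehgehg

k=1: add src[2]='e' → 'e'
k=3: add src[4]='h' → 'eh'
k=5: add src[0]='g' → 'ehg'
k=7: add src[2]='e' → 'ehge'
k=9: add src[4]='h' → 'ehgeh'
k=11: add src[0]='g' → 'ehgehg'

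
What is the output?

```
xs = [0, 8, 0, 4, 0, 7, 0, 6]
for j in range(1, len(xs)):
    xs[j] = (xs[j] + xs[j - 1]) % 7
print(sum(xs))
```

j=1: xs[1] = (8+0)%7 = 1 → [0, 1, 0, 4, 0, 7, 0, 6]
j=2: xs[2] = (0+1)%7 = 1 → [0, 1, 1, 4, 0, 7, 0, 6]
j=3: xs[3] = (4+1)%7 = 5 → [0, 1, 1, 5, 0, 7, 0, 6]
j=4: xs[4] = (0+5)%7 = 5 → [0, 1, 1, 5, 5, 7, 0, 6]
j=5: xs[5] = (7+5)%7 = 5 → [0, 1, 1, 5, 5, 5, 0, 6]
j=6: xs[6] = (0+5)%7 = 5 → [0, 1, 1, 5, 5, 5, 5, 6]
j=7: xs[7] = (6+5)%7 = 4 → [0, 1, 1, 5, 5, 5, 5, 4]
sum = 26

26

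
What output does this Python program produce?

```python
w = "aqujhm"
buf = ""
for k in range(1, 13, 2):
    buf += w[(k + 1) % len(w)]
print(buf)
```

k=1: add w[2]='u' → 'u'
k=3: add w[4]='h' → 'uh'
k=5: add w[0]='a' → 'uha'
k=7: add w[2]='u' → 'uhau'
k=9: add w[4]='h' → 'uhauh'
k=11: add w[0]='a' → 'uhauha'

uhauha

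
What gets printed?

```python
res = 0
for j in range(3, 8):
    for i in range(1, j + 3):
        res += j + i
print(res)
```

330

j=3,i=1: res = 0+4 = 4
j=3,i=2: res = 4+5 = 9
j=3,i=3: res = 9+6 = 15
j=3,i=4: res = 15+7 = 22
j=3,i=5: res = 22+8 = 30
j=4,i=1: res = 30+5 = 35
j=4,i=2: res = 35+6 = 41
j=4,i=3: res = 41+7 = 48
j=4,i=4: res = 48+8 = 56
j=4,i=5: res = 56+9 = 65
j=4,i=6: res = 65+10 = 75
j=5,i=1: res = 75+6 = 81
j=5,i=2: res = 81+7 = 88
j=5,i=3: res = 88+8 = 96
j=5,i=4: res = 96+9 = 105
j=5,i=5: res = 105+10 = 115
j=5,i=6: res = 115+11 = 126
j=5,i=7: res = 126+12 = 138
j=6,i=1: res = 138+7 = 145
j=6,i=2: res = 145+8 = 153
j=6,i=3: res = 153+9 = 162
j=6,i=4: res = 162+10 = 172
j=6,i=5: res = 172+11 = 183
j=6,i=6: res = 183+12 = 195
j=6,i=7: res = 195+13 = 208
j=6,i=8: res = 208+14 = 222
j=7,i=1: res = 222+8 = 230
j=7,i=2: res = 230+9 = 239
j=7,i=3: res = 239+10 = 249
j=7,i=4: res = 249+11 = 260
j=7,i=5: res = 260+12 = 272
j=7,i=6: res = 272+13 = 285
j=7,i=7: res = 285+14 = 299
j=7,i=8: res = 299+15 = 314
j=7,i=9: res = 314+16 = 330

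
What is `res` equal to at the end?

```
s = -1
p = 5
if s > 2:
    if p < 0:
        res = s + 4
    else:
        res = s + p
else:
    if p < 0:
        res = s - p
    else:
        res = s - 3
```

s=-1, p=5
s > 2 is False; p < 0 is False
→ res = s - 3 = -4

-4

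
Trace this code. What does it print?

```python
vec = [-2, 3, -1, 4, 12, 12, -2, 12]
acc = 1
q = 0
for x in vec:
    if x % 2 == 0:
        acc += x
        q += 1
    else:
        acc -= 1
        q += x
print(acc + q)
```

43

x=-2: even, acc = 1+(-2) = -1; q=1
x=3: not even, acc = (-1)-1 = -2; q=4
x=-1: not even, acc = (-2)-1 = -3; q=3
x=4: even, acc = (-3)+4 = 1; q=4
x=12: even, acc = 1+12 = 13; q=5
x=12: even, acc = 13+12 = 25; q=6
x=-2: even, acc = 25+(-2) = 23; q=7
x=12: even, acc = 23+12 = 35; q=8
acc+q = 35+8 = 43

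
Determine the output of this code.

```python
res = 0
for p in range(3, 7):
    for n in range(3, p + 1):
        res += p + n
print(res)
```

p=3,n=3: res = 0+6 = 6
p=4,n=3: res = 6+7 = 13
p=4,n=4: res = 13+8 = 21
p=5,n=3: res = 21+8 = 29
p=5,n=4: res = 29+9 = 38
p=5,n=5: res = 38+10 = 48
p=6,n=3: res = 48+9 = 57
p=6,n=4: res = 57+10 = 67
p=6,n=5: res = 67+11 = 78
p=6,n=6: res = 78+12 = 90

90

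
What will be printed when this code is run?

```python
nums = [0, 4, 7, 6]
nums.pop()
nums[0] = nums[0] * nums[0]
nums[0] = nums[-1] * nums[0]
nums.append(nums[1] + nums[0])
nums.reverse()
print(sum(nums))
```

15

pop() removes 6 → [0, 4, 7]
nums[0] = nums[0]*nums[0] = 0*0 = 0 → [0, 4, 7]
nums[0] = nums[-1]*nums[0] = 7*0 = 0 → [0, 4, 7]
append nums[1]+nums[0] = 4+0 = 4 → [0, 4, 7, 4]
reverse → [4, 7, 4, 0]
sum = 15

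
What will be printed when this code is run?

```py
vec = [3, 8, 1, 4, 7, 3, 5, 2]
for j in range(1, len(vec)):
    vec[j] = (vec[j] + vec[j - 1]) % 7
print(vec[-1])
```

5

j=1: vec[1] = (8+3)%7 = 4 → [3, 4, 1, 4, 7, 3, 5, 2]
j=2: vec[2] = (1+4)%7 = 5 → [3, 4, 5, 4, 7, 3, 5, 2]
j=3: vec[3] = (4+5)%7 = 2 → [3, 4, 5, 2, 7, 3, 5, 2]
j=4: vec[4] = (7+2)%7 = 2 → [3, 4, 5, 2, 2, 3, 5, 2]
j=5: vec[5] = (3+2)%7 = 5 → [3, 4, 5, 2, 2, 5, 5, 2]
j=6: vec[6] = (5+5)%7 = 3 → [3, 4, 5, 2, 2, 5, 3, 2]
j=7: vec[7] = (2+3)%7 = 5 → [3, 4, 5, 2, 2, 5, 3, 5]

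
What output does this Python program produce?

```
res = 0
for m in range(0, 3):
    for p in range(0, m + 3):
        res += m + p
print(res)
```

m=0,p=0: res = 0+0 = 0
m=0,p=1: res = 0+1 = 1
m=0,p=2: res = 1+2 = 3
m=1,p=0: res = 3+1 = 4
m=1,p=1: res = 4+2 = 6
m=1,p=2: res = 6+3 = 9
m=1,p=3: res = 9+4 = 13
m=2,p=0: res = 13+2 = 15
m=2,p=1: res = 15+3 = 18
m=2,p=2: res = 18+4 = 22
m=2,p=3: res = 22+5 = 27
m=2,p=4: res = 27+6 = 33

33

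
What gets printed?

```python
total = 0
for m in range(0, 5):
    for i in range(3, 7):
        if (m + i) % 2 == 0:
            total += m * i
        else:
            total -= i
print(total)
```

48

m=0,i=3: odd sum, total = 0-3 = -3
m=0,i=4: even sum, total = (-3)+0 = -3
m=0,i=5: odd sum, total = (-3)-5 = -8
m=0,i=6: even sum, total = (-8)+0 = -8
m=1,i=3: even sum, total = (-8)+3 = -5
m=1,i=4: odd sum, total = (-5)-4 = -9
m=1,i=5: even sum, total = (-9)+5 = -4
m=1,i=6: odd sum, total = (-4)-6 = -10
m=2,i=3: odd sum, total = (-10)-3 = -13
m=2,i=4: even sum, total = (-13)+8 = -5
m=2,i=5: odd sum, total = (-5)-5 = -10
m=2,i=6: even sum, total = (-10)+12 = 2
m=3,i=3: even sum, total = 2+9 = 11
m=3,i=4: odd sum, total = 11-4 = 7
m=3,i=5: even sum, total = 7+15 = 22
m=3,i=6: odd sum, total = 22-6 = 16
m=4,i=3: odd sum, total = 16-3 = 13
m=4,i=4: even sum, total = 13+16 = 29
m=4,i=5: odd sum, total = 29-5 = 24
m=4,i=6: even sum, total = 24+24 = 48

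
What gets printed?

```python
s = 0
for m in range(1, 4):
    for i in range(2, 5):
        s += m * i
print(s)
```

54

m=1,i=2: s = 0+2 = 2
m=1,i=3: s = 2+3 = 5
m=1,i=4: s = 5+4 = 9
m=2,i=2: s = 9+4 = 13
m=2,i=3: s = 13+6 = 19
m=2,i=4: s = 19+8 = 27
m=3,i=2: s = 27+6 = 33
m=3,i=3: s = 33+9 = 42
m=3,i=4: s = 42+12 = 54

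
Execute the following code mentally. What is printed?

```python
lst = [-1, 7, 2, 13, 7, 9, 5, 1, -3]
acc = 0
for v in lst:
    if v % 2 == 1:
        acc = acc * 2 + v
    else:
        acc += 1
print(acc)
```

v=-1: odd, acc = 0*2+(-1) = -1
v=7: odd, acc = (-1)*2+7 = 5
v=2: not odd, acc = 5+1 = 6
v=13: odd, acc = 6*2+13 = 25
v=7: odd, acc = 25*2+7 = 57
v=9: odd, acc = 57*2+9 = 123
v=5: odd, acc = 123*2+5 = 251
v=1: odd, acc = 251*2+1 = 503
v=-3: odd, acc = 503*2+(-3) = 1003

1003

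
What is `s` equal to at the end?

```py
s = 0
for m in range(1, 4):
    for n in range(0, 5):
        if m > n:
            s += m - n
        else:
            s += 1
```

m=1,n=0: 1>0, s = 0+1 = 1
m=1,n=1: not 1>1, s = 1+1 = 2
m=1,n=2: not 1>2, s = 2+1 = 3
m=1,n=3: not 1>3, s = 3+1 = 4
m=1,n=4: not 1>4, s = 4+1 = 5
m=2,n=0: 2>0, s = 5+2 = 7
m=2,n=1: 2>1, s = 7+1 = 8
m=2,n=2: not 2>2, s = 8+1 = 9
m=2,n=3: not 2>3, s = 9+1 = 10
m=2,n=4: not 2>4, s = 10+1 = 11
m=3,n=0: 3>0, s = 11+3 = 14
m=3,n=1: 3>1, s = 14+2 = 16
m=3,n=2: 3>2, s = 16+1 = 17
m=3,n=3: not 3>3, s = 17+1 = 18
m=3,n=4: not 3>4, s = 18+1 = 19

19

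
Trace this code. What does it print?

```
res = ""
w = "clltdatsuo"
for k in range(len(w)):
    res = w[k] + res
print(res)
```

oustadtllc

k=0: prepend 'c' → 'c'
k=1: prepend 'l' → 'lc'
k=2: prepend 'l' → 'llc'
k=3: prepend 't' → 'tllc'
k=4: prepend 'd' → 'dtllc'
k=5: prepend 'a' → 'adtllc'
k=6: prepend 't' → 'tadtllc'
k=7: prepend 's' → 'stadtllc'
k=8: prepend 'u' → 'ustadtllc'
k=9: prepend 'o' → 'oustadtllc'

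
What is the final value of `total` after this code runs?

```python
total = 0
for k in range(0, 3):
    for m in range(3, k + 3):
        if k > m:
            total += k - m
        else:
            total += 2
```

k=1,m=3: not 1>3, total = 0+2 = 2
k=2,m=3: not 2>3, total = 2+2 = 4
k=2,m=4: not 2>4, total = 4+2 = 6

6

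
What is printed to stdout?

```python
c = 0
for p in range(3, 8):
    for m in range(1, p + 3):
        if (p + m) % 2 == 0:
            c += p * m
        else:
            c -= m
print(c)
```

387

p=3,m=1: even sum, c = 0+3 = 3
p=3,m=2: odd sum, c = 3-2 = 1
p=3,m=3: even sum, c = 1+9 = 10
p=3,m=4: odd sum, c = 10-4 = 6
p=3,m=5: even sum, c = 6+15 = 21
p=4,m=1: odd sum, c = 21-1 = 20
p=4,m=2: even sum, c = 20+8 = 28
p=4,m=3: odd sum, c = 28-3 = 25
p=4,m=4: even sum, c = 25+16 = 41
p=4,m=5: odd sum, c = 41-5 = 36
p=4,m=6: even sum, c = 36+24 = 60
p=5,m=1: even sum, c = 60+5 = 65
p=5,m=2: odd sum, c = 65-2 = 63
p=5,m=3: even sum, c = 63+15 = 78
p=5,m=4: odd sum, c = 78-4 = 74
p=5,m=5: even sum, c = 74+25 = 99
p=5,m=6: odd sum, c = 99-6 = 93
p=5,m=7: even sum, c = 93+35 = 128
p=6,m=1: odd sum, c = 128-1 = 127
p=6,m=2: even sum, c = 127+12 = 139
p=6,m=3: odd sum, c = 139-3 = 136
p=6,m=4: even sum, c = 136+24 = 160
p=6,m=5: odd sum, c = 160-5 = 155
p=6,m=6: even sum, c = 155+36 = 191
p=6,m=7: odd sum, c = 191-7 = 184
p=6,m=8: even sum, c = 184+48 = 232
p=7,m=1: even sum, c = 232+7 = 239
p=7,m=2: odd sum, c = 239-2 = 237
p=7,m=3: even sum, c = 237+21 = 258
p=7,m=4: odd sum, c = 258-4 = 254
p=7,m=5: even sum, c = 254+35 = 289
p=7,m=6: odd sum, c = 289-6 = 283
p=7,m=7: even sum, c = 283+49 = 332
p=7,m=8: odd sum, c = 332-8 = 324
p=7,m=9: even sum, c = 324+63 = 387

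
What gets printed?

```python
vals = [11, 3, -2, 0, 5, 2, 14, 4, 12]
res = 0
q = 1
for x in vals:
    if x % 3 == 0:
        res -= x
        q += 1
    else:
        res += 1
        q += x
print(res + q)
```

29

x=11: not %3==0, res = 0+1 = 1; q=12
x=3: %3==0, res = 1-3 = -2; q=13
x=-2: not %3==0, res = (-2)+1 = -1; q=11
x=0: %3==0, res = (-1)-0 = -1; q=12
x=5: not %3==0, res = (-1)+1 = 0; q=17
x=2: not %3==0, res = 0+1 = 1; q=19
x=14: not %3==0, res = 1+1 = 2; q=33
x=4: not %3==0, res = 2+1 = 3; q=37
x=12: %3==0, res = 3-12 = -9; q=38
res+q = (-9)+38 = 29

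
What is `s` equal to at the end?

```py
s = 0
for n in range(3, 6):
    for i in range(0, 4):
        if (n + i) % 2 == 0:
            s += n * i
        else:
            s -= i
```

n=3,i=0: odd sum, s = 0-0 = 0
n=3,i=1: even sum, s = 0+3 = 3
n=3,i=2: odd sum, s = 3-2 = 1
n=3,i=3: even sum, s = 1+9 = 10
n=4,i=0: even sum, s = 10+0 = 10
n=4,i=1: odd sum, s = 10-1 = 9
n=4,i=2: even sum, s = 9+8 = 17
n=4,i=3: odd sum, s = 17-3 = 14
n=5,i=0: odd sum, s = 14-0 = 14
n=5,i=1: even sum, s = 14+5 = 19
n=5,i=2: odd sum, s = 19-2 = 17
n=5,i=3: even sum, s = 17+15 = 32

32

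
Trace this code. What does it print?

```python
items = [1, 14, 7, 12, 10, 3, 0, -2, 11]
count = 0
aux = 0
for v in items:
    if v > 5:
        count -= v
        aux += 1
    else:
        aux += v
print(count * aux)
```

-378

v=1: not >5; aux=1
v=14: >5, count = 0-14 = -14; aux=2
v=7: >5, count = (-14)-7 = -21; aux=3
v=12: >5, count = (-21)-12 = -33; aux=4
v=10: >5, count = (-33)-10 = -43; aux=5
v=3: not >5; aux=8
v=0: not >5; aux=8
v=-2: not >5; aux=6
v=11: >5, count = (-43)-11 = -54; aux=7
count*aux = (-54)*7 = -378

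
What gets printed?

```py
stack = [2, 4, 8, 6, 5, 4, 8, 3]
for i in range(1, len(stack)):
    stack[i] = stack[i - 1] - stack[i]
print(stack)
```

i=1: stack[1] = 2-4 = -2 → [2, -2, 8, 6, 5, 4, 8, 3]
i=2: stack[2] = (-2)-8 = -10 → [2, -2, -10, 6, 5, 4, 8, 3]
i=3: stack[3] = (-10)-6 = -16 → [2, -2, -10, -16, 5, 4, 8, 3]
i=4: stack[4] = (-16)-5 = -21 → [2, -2, -10, -16, -21, 4, 8, 3]
i=5: stack[5] = (-21)-4 = -25 → [2, -2, -10, -16, -21, -25, 8, 3]
i=6: stack[6] = (-25)-8 = -33 → [2, -2, -10, -16, -21, -25, -33, 3]
i=7: stack[7] = (-33)-3 = -36 → [2, -2, -10, -16, -21, -25, -33, -36]

[2, -2, -10, -16, -21, -25, -33, -36]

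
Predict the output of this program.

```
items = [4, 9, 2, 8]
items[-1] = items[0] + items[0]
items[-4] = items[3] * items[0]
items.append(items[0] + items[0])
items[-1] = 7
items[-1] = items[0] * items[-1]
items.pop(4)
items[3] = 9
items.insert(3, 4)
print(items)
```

items[-1] = items[0]+items[0] = 4+4 = 8 → [4, 9, 2, 8]
items[-4] = items[3]*items[0] = 8*4 = 32 → [32, 9, 2, 8]
append items[0]+items[0] = 32+32 = 64 → [32, 9, 2, 8, 64]
items[-1] = 7 → [32, 9, 2, 8, 7]
items[-1] = items[0]*items[-1] = 32*7 = 224 → [32, 9, 2, 8, 224]
pop(4) removes 224 → [32, 9, 2, 8]
items[3] = 9 → [32, 9, 2, 9]
insert 4 at 3 → [32, 9, 2, 4, 9]

[32, 9, 2, 4, 9]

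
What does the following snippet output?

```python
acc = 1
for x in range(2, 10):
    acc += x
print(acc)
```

45

x=2: acc = 1+2 = 3
x=3: acc = 3+3 = 6
x=4: acc = 6+4 = 10
x=5: acc = 10+5 = 15
x=6: acc = 15+6 = 21
x=7: acc = 21+7 = 28
x=8: acc = 28+8 = 36
x=9: acc = 36+9 = 45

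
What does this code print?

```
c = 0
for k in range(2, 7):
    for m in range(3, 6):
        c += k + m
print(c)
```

120

k=2,m=3: c = 0+5 = 5
k=2,m=4: c = 5+6 = 11
k=2,m=5: c = 11+7 = 18
k=3,m=3: c = 18+6 = 24
k=3,m=4: c = 24+7 = 31
k=3,m=5: c = 31+8 = 39
k=4,m=3: c = 39+7 = 46
k=4,m=4: c = 46+8 = 54
k=4,m=5: c = 54+9 = 63
k=5,m=3: c = 63+8 = 71
k=5,m=4: c = 71+9 = 80
k=5,m=5: c = 80+10 = 90
k=6,m=3: c = 90+9 = 99
k=6,m=4: c = 99+10 = 109
k=6,m=5: c = 109+11 = 120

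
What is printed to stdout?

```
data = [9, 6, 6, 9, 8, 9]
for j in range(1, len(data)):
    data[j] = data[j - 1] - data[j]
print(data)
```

j=1: data[1] = 9-6 = 3 → [9, 3, 6, 9, 8, 9]
j=2: data[2] = 3-6 = -3 → [9, 3, -3, 9, 8, 9]
j=3: data[3] = (-3)-9 = -12 → [9, 3, -3, -12, 8, 9]
j=4: data[4] = (-12)-8 = -20 → [9, 3, -3, -12, -20, 9]
j=5: data[5] = (-20)-9 = -29 → [9, 3, -3, -12, -20, -29]

[9, 3, -3, -12, -20, -29]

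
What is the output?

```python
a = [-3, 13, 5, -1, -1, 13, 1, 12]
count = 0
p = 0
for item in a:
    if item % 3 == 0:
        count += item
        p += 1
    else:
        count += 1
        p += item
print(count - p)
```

-17

item=-3: %3==0, count = 0+(-3) = -3; p=1
item=13: not %3==0, count = (-3)+1 = -2; p=14
item=5: not %3==0, count = (-2)+1 = -1; p=19
item=-1: not %3==0, count = (-1)+1 = 0; p=18
item=-1: not %3==0, count = 0+1 = 1; p=17
item=13: not %3==0, count = 1+1 = 2; p=30
item=1: not %3==0, count = 2+1 = 3; p=31
item=12: %3==0, count = 3+12 = 15; p=32
count-p = 15-32 = -17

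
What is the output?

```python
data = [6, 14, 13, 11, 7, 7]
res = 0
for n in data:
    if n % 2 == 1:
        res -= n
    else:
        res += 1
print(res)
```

-36

n=6: not odd, res = 0+1 = 1
n=14: not odd, res = 1+1 = 2
n=13: odd, res = 2-13 = -11
n=11: odd, res = (-11)-11 = -22
n=7: odd, res = (-22)-7 = -29
n=7: odd, res = (-29)-7 = -36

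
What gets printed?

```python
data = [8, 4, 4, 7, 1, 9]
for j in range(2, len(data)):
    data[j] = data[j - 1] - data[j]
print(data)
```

[8, 4, 0, -7, -8, -17]

j=2: data[2] = 4-4 = 0 → [8, 4, 0, 7, 1, 9]
j=3: data[3] = 0-7 = -7 → [8, 4, 0, -7, 1, 9]
j=4: data[4] = (-7)-1 = -8 → [8, 4, 0, -7, -8, 9]
j=5: data[5] = (-8)-9 = -17 → [8, 4, 0, -7, -8, -17]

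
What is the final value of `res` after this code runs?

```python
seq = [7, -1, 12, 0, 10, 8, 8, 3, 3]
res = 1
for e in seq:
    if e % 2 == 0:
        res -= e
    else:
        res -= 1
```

e=7: not even, res = 1-1 = 0
e=-1: not even, res = 0-1 = -1
e=12: even, res = (-1)-12 = -13
e=0: even, res = (-13)-0 = -13
e=10: even, res = (-13)-10 = -23
e=8: even, res = (-23)-8 = -31
e=8: even, res = (-31)-8 = -39
e=3: not even, res = (-39)-1 = -40
e=3: not even, res = (-40)-1 = -41

-41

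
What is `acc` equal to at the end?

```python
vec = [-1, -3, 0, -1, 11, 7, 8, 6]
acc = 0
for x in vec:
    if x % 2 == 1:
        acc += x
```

x=-1: odd, acc = 0+(-1) = -1
x=-3: odd, acc = (-1)+(-3) = -4
x=0: not odd
x=-1: odd, acc = (-4)+(-1) = -5
x=11: odd, acc = (-5)+11 = 6
x=7: odd, acc = 6+7 = 13
x=8: not odd
x=6: not odd

13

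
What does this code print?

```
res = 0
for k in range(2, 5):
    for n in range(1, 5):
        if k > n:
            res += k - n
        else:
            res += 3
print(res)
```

k=2,n=1: 2>1, res = 0+1 = 1
k=2,n=2: not 2>2, res = 1+3 = 4
k=2,n=3: not 2>3, res = 4+3 = 7
k=2,n=4: not 2>4, res = 7+3 = 10
k=3,n=1: 3>1, res = 10+2 = 12
k=3,n=2: 3>2, res = 12+1 = 13
k=3,n=3: not 3>3, res = 13+3 = 16
k=3,n=4: not 3>4, res = 16+3 = 19
k=4,n=1: 4>1, res = 19+3 = 22
k=4,n=2: 4>2, res = 22+2 = 24
k=4,n=3: 4>3, res = 24+1 = 25
k=4,n=4: not 4>4, res = 25+3 = 28

28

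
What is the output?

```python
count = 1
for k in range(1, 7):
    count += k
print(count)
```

k=1: count = 1+1 = 2
k=2: count = 2+2 = 4
k=3: count = 4+3 = 7
k=4: count = 7+4 = 11
k=5: count = 11+5 = 16
k=6: count = 16+6 = 22

22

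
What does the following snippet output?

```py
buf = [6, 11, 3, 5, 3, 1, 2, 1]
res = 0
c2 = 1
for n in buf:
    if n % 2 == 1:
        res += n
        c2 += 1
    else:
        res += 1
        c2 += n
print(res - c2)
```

n=6: not odd, res = 0+1 = 1; c2=7
n=11: odd, res = 1+11 = 12; c2=8
n=3: odd, res = 12+3 = 15; c2=9
n=5: odd, res = 15+5 = 20; c2=10
n=3: odd, res = 20+3 = 23; c2=11
n=1: odd, res = 23+1 = 24; c2=12
n=2: not odd, res = 24+1 = 25; c2=14
n=1: odd, res = 25+1 = 26; c2=15
res-c2 = 26-15 = 11

11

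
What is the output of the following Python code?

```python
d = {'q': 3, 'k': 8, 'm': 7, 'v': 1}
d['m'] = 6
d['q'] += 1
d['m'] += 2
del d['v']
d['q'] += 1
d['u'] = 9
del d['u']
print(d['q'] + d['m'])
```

d['m'] = 6 → {'q': 3, 'k': 8, 'm': 6, 'v': 1}
d['q'] = 3+1 = 4 → {'q': 4, 'k': 8, 'm': 6, 'v': 1}
d['m'] = 6+2 = 8 → {'q': 4, 'k': 8, 'm': 8, 'v': 1}
del 'v' → {'q': 4, 'k': 8, 'm': 8}
d['q'] = 4+1 = 5 → {'q': 5, 'k': 8, 'm': 8}
d['u'] = 9 → {'q': 5, 'k': 8, 'm': 8, 'u': 9}
del 'u' → {'q': 5, 'k': 8, 'm': 8}
d['q']+d['m'] = 5+8 = 13

13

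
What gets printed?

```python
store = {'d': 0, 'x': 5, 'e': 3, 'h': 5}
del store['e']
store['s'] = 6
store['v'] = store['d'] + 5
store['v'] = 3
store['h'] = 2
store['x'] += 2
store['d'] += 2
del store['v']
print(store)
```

{'d': 2, 'x': 7, 'h': 2, 's': 6}

del 'e' → {'d': 0, 'x': 5, 'h': 5}
store['s'] = 6 → {'d': 0, 'x': 5, 'h': 5, 's': 6}
store['v'] = store['d']+5 = 5 → {'d': 0, 'x': 5, 'h': 5, 's': 6, 'v': 5}
store['v'] = 3 → {'d': 0, 'x': 5, 'h': 5, 's': 6, 'v': 3}
store['h'] = 2 → {'d': 0, 'x': 5, 'h': 2, 's': 6, 'v': 3}
store['x'] = 5+2 = 7 → {'d': 0, 'x': 7, 'h': 2, 's': 6, 'v': 3}
store['d'] = 0+2 = 2 → {'d': 2, 'x': 7, 'h': 2, 's': 6, 'v': 3}
del 'v' → {'d': 2, 'x': 7, 'h': 2, 's': 6}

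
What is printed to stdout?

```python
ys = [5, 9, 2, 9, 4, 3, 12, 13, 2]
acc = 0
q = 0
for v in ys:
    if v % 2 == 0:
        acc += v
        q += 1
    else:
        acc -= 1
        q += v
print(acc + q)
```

v=5: not even, acc = 0-1 = -1; q=5
v=9: not even, acc = (-1)-1 = -2; q=14
v=2: even, acc = (-2)+2 = 0; q=15
v=9: not even, acc = 0-1 = -1; q=24
v=4: even, acc = (-1)+4 = 3; q=25
v=3: not even, acc = 3-1 = 2; q=28
v=12: even, acc = 2+12 = 14; q=29
v=13: not even, acc = 14-1 = 13; q=42
v=2: even, acc = 13+2 = 15; q=43
acc+q = 15+43 = 58

58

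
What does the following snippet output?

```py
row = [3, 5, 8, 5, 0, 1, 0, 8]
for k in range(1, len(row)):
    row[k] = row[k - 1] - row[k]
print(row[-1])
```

-24

k=1: row[1] = 3-5 = -2 → [3, -2, 8, 5, 0, 1, 0, 8]
k=2: row[2] = (-2)-8 = -10 → [3, -2, -10, 5, 0, 1, 0, 8]
k=3: row[3] = (-10)-5 = -15 → [3, -2, -10, -15, 0, 1, 0, 8]
k=4: row[4] = (-15)-0 = -15 → [3, -2, -10, -15, -15, 1, 0, 8]
k=5: row[5] = (-15)-1 = -16 → [3, -2, -10, -15, -15, -16, 0, 8]
k=6: row[6] = (-16)-0 = -16 → [3, -2, -10, -15, -15, -16, -16, 8]
k=7: row[7] = (-16)-8 = -24 → [3, -2, -10, -15, -15, -16, -16, -24]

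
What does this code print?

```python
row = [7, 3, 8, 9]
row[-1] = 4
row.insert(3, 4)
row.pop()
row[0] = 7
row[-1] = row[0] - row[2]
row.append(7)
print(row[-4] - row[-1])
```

row[-1] = 4 → [7, 3, 8, 4]
insert 4 at 3 → [7, 3, 8, 4, 4]
pop() removes 4 → [7, 3, 8, 4]
row[0] = 7 → [7, 3, 8, 4]
row[-1] = row[0]-row[2] = 7-8 = -1 → [7, 3, 8, -1]
append 7 → [7, 3, 8, -1, 7]
row[-4]-row[-1] = 3-7 = -4

-4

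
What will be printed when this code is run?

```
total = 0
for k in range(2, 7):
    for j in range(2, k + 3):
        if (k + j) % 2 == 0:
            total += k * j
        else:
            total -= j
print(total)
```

235

k=2,j=2: even sum, total = 0+4 = 4
k=2,j=3: odd sum, total = 4-3 = 1
k=2,j=4: even sum, total = 1+8 = 9
k=3,j=2: odd sum, total = 9-2 = 7
k=3,j=3: even sum, total = 7+9 = 16
k=3,j=4: odd sum, total = 16-4 = 12
k=3,j=5: even sum, total = 12+15 = 27
k=4,j=2: even sum, total = 27+8 = 35
k=4,j=3: odd sum, total = 35-3 = 32
k=4,j=4: even sum, total = 32+16 = 48
k=4,j=5: odd sum, total = 48-5 = 43
k=4,j=6: even sum, total = 43+24 = 67
k=5,j=2: odd sum, total = 67-2 = 65
k=5,j=3: even sum, total = 65+15 = 80
k=5,j=4: odd sum, total = 80-4 = 76
k=5,j=5: even sum, total = 76+25 = 101
k=5,j=6: odd sum, total = 101-6 = 95
k=5,j=7: even sum, total = 95+35 = 130
k=6,j=2: even sum, total = 130+12 = 142
k=6,j=3: odd sum, total = 142-3 = 139
k=6,j=4: even sum, total = 139+24 = 163
k=6,j=5: odd sum, total = 163-5 = 158
k=6,j=6: even sum, total = 158+36 = 194
k=6,j=7: odd sum, total = 194-7 = 187
k=6,j=8: even sum, total = 187+48 = 235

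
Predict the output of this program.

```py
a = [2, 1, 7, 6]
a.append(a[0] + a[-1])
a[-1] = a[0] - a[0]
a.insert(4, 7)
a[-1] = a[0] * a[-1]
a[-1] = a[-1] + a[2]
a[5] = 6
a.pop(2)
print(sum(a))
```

22

append a[0]+a[-1] = 2+6 = 8 → [2, 1, 7, 6, 8]
a[-1] = a[0]-a[0] = 2-2 = 0 → [2, 1, 7, 6, 0]
insert 7 at 4 → [2, 1, 7, 6, 7, 0]
a[-1] = a[0]*a[-1] = 2*0 = 0 → [2, 1, 7, 6, 7, 0]
a[-1] = a[-1]+a[2] = 0+7 = 7 → [2, 1, 7, 6, 7, 7]
a[5] = 6 → [2, 1, 7, 6, 7, 6]
pop(2) removes 7 → [2, 1, 6, 7, 6]
sum = 22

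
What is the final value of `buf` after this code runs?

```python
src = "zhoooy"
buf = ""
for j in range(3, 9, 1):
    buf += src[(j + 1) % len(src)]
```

j=3: add src[4]='o' → 'o'
j=4: add src[5]='y' → 'oy'
j=5: add src[0]='z' → 'oyz'
j=6: add src[1]='h' → 'oyzh'
j=7: add src[2]='o' → 'oyzho'
j=8: add src[3]='o' → 'oyzhoo'

'oyzhoo'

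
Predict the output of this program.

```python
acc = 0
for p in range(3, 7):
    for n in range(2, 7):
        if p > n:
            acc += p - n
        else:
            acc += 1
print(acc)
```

p=3,n=2: 3>2, acc = 0+1 = 1
p=3,n=3: not 3>3, acc = 1+1 = 2
p=3,n=4: not 3>4, acc = 2+1 = 3
p=3,n=5: not 3>5, acc = 3+1 = 4
p=3,n=6: not 3>6, acc = 4+1 = 5
p=4,n=2: 4>2, acc = 5+2 = 7
p=4,n=3: 4>3, acc = 7+1 = 8
p=4,n=4: not 4>4, acc = 8+1 = 9
p=4,n=5: not 4>5, acc = 9+1 = 10
p=4,n=6: not 4>6, acc = 10+1 = 11
p=5,n=2: 5>2, acc = 11+3 = 14
p=5,n=3: 5>3, acc = 14+2 = 16
p=5,n=4: 5>4, acc = 16+1 = 17
p=5,n=5: not 5>5, acc = 17+1 = 18
p=5,n=6: not 5>6, acc = 18+1 = 19
p=6,n=2: 6>2, acc = 19+4 = 23
p=6,n=3: 6>3, acc = 23+3 = 26
p=6,n=4: 6>4, acc = 26+2 = 28
p=6,n=5: 6>5, acc = 28+1 = 29
p=6,n=6: not 6>6, acc = 29+1 = 30

30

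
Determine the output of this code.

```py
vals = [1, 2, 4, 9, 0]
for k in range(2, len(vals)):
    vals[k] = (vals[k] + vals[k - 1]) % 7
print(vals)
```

k=2: vals[2] = (4+2)%7 = 6 → [1, 2, 6, 9, 0]
k=3: vals[3] = (9+6)%7 = 1 → [1, 2, 6, 1, 0]
k=4: vals[4] = (0+1)%7 = 1 → [1, 2, 6, 1, 1]

[1, 2, 6, 1, 1]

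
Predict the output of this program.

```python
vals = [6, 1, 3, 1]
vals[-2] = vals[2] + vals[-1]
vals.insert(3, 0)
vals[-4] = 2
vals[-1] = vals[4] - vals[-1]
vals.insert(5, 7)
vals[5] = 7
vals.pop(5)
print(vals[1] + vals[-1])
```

vals[-2] = vals[2]+vals[-1] = 3+1 = 4 → [6, 1, 4, 1]
insert 0 at 3 → [6, 1, 4, 0, 1]
vals[-4] = 2 → [6, 2, 4, 0, 1]
vals[-1] = vals[4]-vals[-1] = 1-1 = 0 → [6, 2, 4, 0, 0]
insert 7 at 5 → [6, 2, 4, 0, 0, 7]
vals[5] = 7 → [6, 2, 4, 0, 0, 7]
pop(5) removes 7 → [6, 2, 4, 0, 0]
vals[1]+vals[-1] = 2+0 = 2

2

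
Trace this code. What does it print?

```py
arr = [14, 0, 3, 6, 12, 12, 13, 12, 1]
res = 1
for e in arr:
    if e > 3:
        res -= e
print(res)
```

e=14: >3, res = 1-14 = -13
e=0: not >3
e=3: not >3
e=6: >3, res = (-13)-6 = -19
e=12: >3, res = (-19)-12 = -31
e=12: >3, res = (-31)-12 = -43
e=13: >3, res = (-43)-13 = -56
e=12: >3, res = (-56)-12 = -68
e=1: not >3

-68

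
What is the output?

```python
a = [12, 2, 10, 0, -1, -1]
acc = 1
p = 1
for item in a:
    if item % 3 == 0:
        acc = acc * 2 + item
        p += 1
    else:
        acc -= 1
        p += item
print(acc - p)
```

item=12: %3==0, acc = 1*2+12 = 14; p=2
item=2: not %3==0, acc = 14-1 = 13; p=4
item=10: not %3==0, acc = 13-1 = 12; p=14
item=0: %3==0, acc = 12*2+0 = 24; p=15
item=-1: not %3==0, acc = 24-1 = 23; p=14
item=-1: not %3==0, acc = 23-1 = 22; p=13
acc-p = 22-13 = 9

9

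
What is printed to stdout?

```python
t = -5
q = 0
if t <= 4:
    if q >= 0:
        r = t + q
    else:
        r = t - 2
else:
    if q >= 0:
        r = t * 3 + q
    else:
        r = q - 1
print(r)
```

t=-5, q=0
t <= 4 is True; q >= 0 is True
→ r = t + q = -5

-5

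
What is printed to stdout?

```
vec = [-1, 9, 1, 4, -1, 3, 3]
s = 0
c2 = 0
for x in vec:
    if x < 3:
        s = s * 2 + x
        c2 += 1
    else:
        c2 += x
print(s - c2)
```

x=-1: <3, s = 0*2+(-1) = -1; c2=1
x=9: not <3; c2=10
x=1: <3, s = (-1)*2+1 = -1; c2=11
x=4: not <3; c2=15
x=-1: <3, s = (-1)*2+(-1) = -3; c2=16
x=3: not <3; c2=19
x=3: not <3; c2=22
s-c2 = (-3)-22 = -25

-25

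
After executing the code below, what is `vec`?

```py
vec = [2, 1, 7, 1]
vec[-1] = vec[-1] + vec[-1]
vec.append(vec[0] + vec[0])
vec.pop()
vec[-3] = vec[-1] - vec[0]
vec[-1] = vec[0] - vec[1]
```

vec[-1] = vec[-1]+vec[-1] = 1+1 = 2 → [2, 1, 7, 2]
append vec[0]+vec[0] = 2+2 = 4 → [2, 1, 7, 2, 4]
pop() removes 4 → [2, 1, 7, 2]
vec[-3] = vec[-1]-vec[0] = 2-2 = 0 → [2, 0, 7, 2]
vec[-1] = vec[0]-vec[1] = 2-0 = 2 → [2, 0, 7, 2]

[2, 0, 7, 2]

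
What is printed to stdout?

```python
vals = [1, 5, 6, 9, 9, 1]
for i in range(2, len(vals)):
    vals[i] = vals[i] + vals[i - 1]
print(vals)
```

i=2: vals[2] = 6+5 = 11 → [1, 5, 11, 9, 9, 1]
i=3: vals[3] = 9+11 = 20 → [1, 5, 11, 20, 9, 1]
i=4: vals[4] = 9+20 = 29 → [1, 5, 11, 20, 29, 1]
i=5: vals[5] = 1+29 = 30 → [1, 5, 11, 20, 29, 30]

[1, 5, 11, 20, 29, 30]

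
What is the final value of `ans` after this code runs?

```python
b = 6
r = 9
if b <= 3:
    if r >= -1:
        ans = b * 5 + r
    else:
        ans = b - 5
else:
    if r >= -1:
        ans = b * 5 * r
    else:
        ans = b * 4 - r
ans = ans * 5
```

b=6, r=9
b <= 3 is False; r >= -1 is True
→ ans = b * 5 * r = 270
ans = 270*5 = 1350

1350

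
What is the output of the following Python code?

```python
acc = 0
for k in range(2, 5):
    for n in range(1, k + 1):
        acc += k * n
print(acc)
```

k=2,n=1: acc = 0+2 = 2
k=2,n=2: acc = 2+4 = 6
k=3,n=1: acc = 6+3 = 9
k=3,n=2: acc = 9+6 = 15
k=3,n=3: acc = 15+9 = 24
k=4,n=1: acc = 24+4 = 28
k=4,n=2: acc = 28+8 = 36
k=4,n=3: acc = 36+12 = 48
k=4,n=4: acc = 48+16 = 64

64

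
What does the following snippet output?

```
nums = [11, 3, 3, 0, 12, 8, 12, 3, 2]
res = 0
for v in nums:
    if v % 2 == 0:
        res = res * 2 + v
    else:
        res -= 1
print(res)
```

v=11: not even, res = 0-1 = -1
v=3: not even, res = (-1)-1 = -2
v=3: not even, res = (-2)-1 = -3
v=0: even, res = (-3)*2+0 = -6
v=12: even, res = (-6)*2+12 = 0
v=8: even, res = 0*2+8 = 8
v=12: even, res = 8*2+12 = 28
v=3: not even, res = 28-1 = 27
v=2: even, res = 27*2+2 = 56

56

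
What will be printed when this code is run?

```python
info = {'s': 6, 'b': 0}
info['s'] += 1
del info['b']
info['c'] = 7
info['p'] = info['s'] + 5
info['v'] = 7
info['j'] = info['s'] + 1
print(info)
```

{'s': 7, 'c': 7, 'p': 12, 'v': 7, 'j': 8}

info['s'] = 6+1 = 7 → {'s': 7, 'b': 0}
del 'b' → {'s': 7}
info['c'] = 7 → {'s': 7, 'c': 7}
info['p'] = info['s']+5 = 12 → {'s': 7, 'c': 7, 'p': 12}
info['v'] = 7 → {'s': 7, 'c': 7, 'p': 12, 'v': 7}
info['j'] = info['s']+1 = 8 → {'s': 7, 'c': 7, 'p': 12, 'v': 7, 'j': 8}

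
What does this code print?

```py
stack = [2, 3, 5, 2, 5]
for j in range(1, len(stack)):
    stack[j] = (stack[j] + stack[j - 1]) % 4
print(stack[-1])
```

j=1: stack[1] = (3+2)%4 = 1 → [2, 1, 5, 2, 5]
j=2: stack[2] = (5+1)%4 = 2 → [2, 1, 2, 2, 5]
j=3: stack[3] = (2+2)%4 = 0 → [2, 1, 2, 0, 5]
j=4: stack[4] = (5+0)%4 = 1 → [2, 1, 2, 0, 1]

1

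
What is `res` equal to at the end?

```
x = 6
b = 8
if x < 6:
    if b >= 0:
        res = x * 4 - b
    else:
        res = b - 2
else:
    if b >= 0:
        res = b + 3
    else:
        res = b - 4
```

11

x=6, b=8
x < 6 is False; b >= 0 is True
→ res = b + 3 = 11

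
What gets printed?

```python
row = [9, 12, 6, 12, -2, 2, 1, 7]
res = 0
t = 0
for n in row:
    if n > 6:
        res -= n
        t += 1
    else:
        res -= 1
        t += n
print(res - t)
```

-55

n=9: >6, res = 0-9 = -9; t=1
n=12: >6, res = (-9)-12 = -21; t=2
n=6: not >6, res = (-21)-1 = -22; t=8
n=12: >6, res = (-22)-12 = -34; t=9
n=-2: not >6, res = (-34)-1 = -35; t=7
n=2: not >6, res = (-35)-1 = -36; t=9
n=1: not >6, res = (-36)-1 = -37; t=10
n=7: >6, res = (-37)-7 = -44; t=11
res-t = (-44)-11 = -55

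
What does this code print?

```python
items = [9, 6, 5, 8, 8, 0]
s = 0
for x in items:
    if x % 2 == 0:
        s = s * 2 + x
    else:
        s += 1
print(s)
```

x=9: not even, s = 0+1 = 1
x=6: even, s = 1*2+6 = 8
x=5: not even, s = 8+1 = 9
x=8: even, s = 9*2+8 = 26
x=8: even, s = 26*2+8 = 60
x=0: even, s = 60*2+0 = 120

120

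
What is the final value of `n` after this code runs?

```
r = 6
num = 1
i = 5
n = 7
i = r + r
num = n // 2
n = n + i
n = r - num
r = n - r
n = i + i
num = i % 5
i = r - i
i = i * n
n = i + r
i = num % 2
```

-363

i = 6+6 = 12
num = 7//2 = 3
n = 7+12 = 19
n = 6-3 = 3
r = 3-6 = -3
n = 12+12 = 24
num = 12%5 = 2
i = (-3)-12 = -15
i = (-15)*24 = -360
n = (-360)+(-3) = -363
i = 2%2 = 0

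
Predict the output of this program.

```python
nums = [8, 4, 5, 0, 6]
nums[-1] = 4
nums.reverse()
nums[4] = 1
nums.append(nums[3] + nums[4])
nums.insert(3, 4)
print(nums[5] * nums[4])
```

4

nums[-1] = 4 → [8, 4, 5, 0, 4]
reverse → [4, 0, 5, 4, 8]
nums[4] = 1 → [4, 0, 5, 4, 1]
append nums[3]+nums[4] = 4+1 = 5 → [4, 0, 5, 4, 1, 5]
insert 4 at 3 → [4, 0, 5, 4, 4, 1, 5]
nums[5]*nums[4] = 1*4 = 4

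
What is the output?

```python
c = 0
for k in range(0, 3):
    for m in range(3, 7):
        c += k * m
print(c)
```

54

k=0,m=3: c = 0+0 = 0
k=0,m=4: c = 0+0 = 0
k=0,m=5: c = 0+0 = 0
k=0,m=6: c = 0+0 = 0
k=1,m=3: c = 0+3 = 3
k=1,m=4: c = 3+4 = 7
k=1,m=5: c = 7+5 = 12
k=1,m=6: c = 12+6 = 18
k=2,m=3: c = 18+6 = 24
k=2,m=4: c = 24+8 = 32
k=2,m=5: c = 32+10 = 42
k=2,m=6: c = 42+12 = 54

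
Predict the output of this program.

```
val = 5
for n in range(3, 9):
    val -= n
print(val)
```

n=3: val = 5-3 = 2
n=4: val = 2-4 = -2
n=5: val = (-2)-5 = -7
n=6: val = (-7)-6 = -13
n=7: val = (-13)-7 = -20
n=8: val = (-20)-8 = -28

-28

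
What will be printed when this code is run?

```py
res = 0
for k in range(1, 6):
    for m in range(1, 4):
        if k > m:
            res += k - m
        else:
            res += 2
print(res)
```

31

k=1,m=1: not 1>1, res = 0+2 = 2
k=1,m=2: not 1>2, res = 2+2 = 4
k=1,m=3: not 1>3, res = 4+2 = 6
k=2,m=1: 2>1, res = 6+1 = 7
k=2,m=2: not 2>2, res = 7+2 = 9
k=2,m=3: not 2>3, res = 9+2 = 11
k=3,m=1: 3>1, res = 11+2 = 13
k=3,m=2: 3>2, res = 13+1 = 14
k=3,m=3: not 3>3, res = 14+2 = 16
k=4,m=1: 4>1, res = 16+3 = 19
k=4,m=2: 4>2, res = 19+2 = 21
k=4,m=3: 4>3, res = 21+1 = 22
k=5,m=1: 5>1, res = 22+4 = 26
k=5,m=2: 5>2, res = 26+3 = 29
k=5,m=3: 5>3, res = 29+2 = 31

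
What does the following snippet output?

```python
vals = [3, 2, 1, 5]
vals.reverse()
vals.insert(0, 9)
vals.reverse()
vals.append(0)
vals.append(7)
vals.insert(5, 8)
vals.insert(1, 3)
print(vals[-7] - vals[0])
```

-1

reverse → [5, 1, 2, 3]
insert 9 at 0 → [9, 5, 1, 2, 3]
reverse → [3, 2, 1, 5, 9]
append 0 → [3, 2, 1, 5, 9, 0]
append 7 → [3, 2, 1, 5, 9, 0, 7]
insert 8 at 5 → [3, 2, 1, 5, 9, 8, 0, 7]
insert 3 at 1 → [3, 3, 2, 1, 5, 9, 8, 0, 7]
vals[-7]-vals[0] = 2-3 = -1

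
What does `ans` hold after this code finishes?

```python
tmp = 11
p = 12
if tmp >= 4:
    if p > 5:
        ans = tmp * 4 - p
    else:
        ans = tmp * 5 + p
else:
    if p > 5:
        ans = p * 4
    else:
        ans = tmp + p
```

tmp=11, p=12
tmp >= 4 is True; p > 5 is True
→ ans = tmp * 4 - p = 32

32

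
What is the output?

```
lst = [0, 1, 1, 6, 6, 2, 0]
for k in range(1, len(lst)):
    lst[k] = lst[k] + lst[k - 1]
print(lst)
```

[0, 1, 2, 8, 14, 16, 16]

k=1: lst[1] = 1+0 = 1 → [0, 1, 1, 6, 6, 2, 0]
k=2: lst[2] = 1+1 = 2 → [0, 1, 2, 6, 6, 2, 0]
k=3: lst[3] = 6+2 = 8 → [0, 1, 2, 8, 6, 2, 0]
k=4: lst[4] = 6+8 = 14 → [0, 1, 2, 8, 14, 2, 0]
k=5: lst[5] = 2+14 = 16 → [0, 1, 2, 8, 14, 16, 0]
k=6: lst[6] = 0+16 = 16 → [0, 1, 2, 8, 14, 16, 16]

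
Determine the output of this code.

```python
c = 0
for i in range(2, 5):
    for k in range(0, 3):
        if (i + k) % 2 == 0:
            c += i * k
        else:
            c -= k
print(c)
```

i=2,k=0: even sum, c = 0+0 = 0
i=2,k=1: odd sum, c = 0-1 = -1
i=2,k=2: even sum, c = (-1)+4 = 3
i=3,k=0: odd sum, c = 3-0 = 3
i=3,k=1: even sum, c = 3+3 = 6
i=3,k=2: odd sum, c = 6-2 = 4
i=4,k=0: even sum, c = 4+0 = 4
i=4,k=1: odd sum, c = 4-1 = 3
i=4,k=2: even sum, c = 3+8 = 11

11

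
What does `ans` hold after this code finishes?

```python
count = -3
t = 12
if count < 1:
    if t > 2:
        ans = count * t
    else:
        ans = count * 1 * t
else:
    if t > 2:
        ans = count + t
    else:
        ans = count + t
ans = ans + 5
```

count=-3, t=12
count < 1 is True; t > 2 is True
→ ans = count * t = -36
ans = (-36)+5 = -31

-31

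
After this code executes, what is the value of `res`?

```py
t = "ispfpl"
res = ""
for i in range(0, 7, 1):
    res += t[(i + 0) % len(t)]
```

'ispfpli'

i=0: add t[0]='i' → 'i'
i=1: add t[1]='s' → 'is'
i=2: add t[2]='p' → 'isp'
i=3: add t[3]='f' → 'ispf'
i=4: add t[4]='p' → 'ispfp'
i=5: add t[5]='l' → 'ispfpl'
i=6: add t[0]='i' → 'ispfpli'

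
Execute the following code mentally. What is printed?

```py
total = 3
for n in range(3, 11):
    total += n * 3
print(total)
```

n=3: total = 3+3*3 = 12
n=4: total = 12+4*3 = 24
n=5: total = 24+5*3 = 39
n=6: total = 39+6*3 = 57
n=7: total = 57+7*3 = 78
n=8: total = 78+8*3 = 102
n=9: total = 102+9*3 = 129
n=10: total = 129+10*3 = 159

159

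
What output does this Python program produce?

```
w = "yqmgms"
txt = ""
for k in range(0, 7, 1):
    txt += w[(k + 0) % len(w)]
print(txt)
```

k=0: add w[0]='y' → 'y'
k=1: add w[1]='q' → 'yq'
k=2: add w[2]='m' → 'yqm'
k=3: add w[3]='g' → 'yqmg'
k=4: add w[4]='m' → 'yqmgm'
k=5: add w[5]='s' → 'yqmgms'
k=6: add w[0]='y' → 'yqmgmsy'

yqmgmsy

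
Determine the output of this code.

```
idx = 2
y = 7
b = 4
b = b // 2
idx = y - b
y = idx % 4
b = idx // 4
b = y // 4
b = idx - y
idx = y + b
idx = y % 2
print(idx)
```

1

b = 4//2 = 2
idx = 7-2 = 5
y = 5%4 = 1
b = 5//4 = 1
b = 1//4 = 0
b = 5-1 = 4
idx = 1+4 = 5
idx = 1%2 = 1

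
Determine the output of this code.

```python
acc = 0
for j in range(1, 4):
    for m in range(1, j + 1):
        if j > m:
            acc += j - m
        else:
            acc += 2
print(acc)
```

j=1,m=1: not 1>1, acc = 0+2 = 2
j=2,m=1: 2>1, acc = 2+1 = 3
j=2,m=2: not 2>2, acc = 3+2 = 5
j=3,m=1: 3>1, acc = 5+2 = 7
j=3,m=2: 3>2, acc = 7+1 = 8
j=3,m=3: not 3>3, acc = 8+2 = 10

10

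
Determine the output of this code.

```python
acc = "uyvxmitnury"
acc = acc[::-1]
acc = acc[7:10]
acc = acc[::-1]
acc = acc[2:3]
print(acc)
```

x

reverse → 'yruntimxvyu'
slice [7:10] → 'xvy'
reverse → 'yvx'
slice [2:3] → 'x'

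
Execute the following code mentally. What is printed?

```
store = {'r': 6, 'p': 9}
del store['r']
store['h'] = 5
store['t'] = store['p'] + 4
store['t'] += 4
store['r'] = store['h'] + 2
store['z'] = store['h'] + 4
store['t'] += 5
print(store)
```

{'p': 9, 'h': 5, 't': 22, 'r': 7, 'z': 9}

del 'r' → {'p': 9}
store['h'] = 5 → {'p': 9, 'h': 5}
store['t'] = store['p']+4 = 13 → {'p': 9, 'h': 5, 't': 13}
store['t'] = 13+4 = 17 → {'p': 9, 'h': 5, 't': 17}
store['r'] = store['h']+2 = 7 → {'p': 9, 'h': 5, 't': 17, 'r': 7}
store['z'] = store['h']+4 = 9 → {'p': 9, 'h': 5, 't': 17, 'r': 7, 'z': 9}
store['t'] = 17+5 = 22 → {'p': 9, 'h': 5, 't': 22, 'r': 7, 'z': 9}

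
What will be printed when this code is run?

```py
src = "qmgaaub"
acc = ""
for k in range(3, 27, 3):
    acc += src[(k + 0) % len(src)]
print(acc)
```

k=3: add src[3]='a' → 'a'
k=6: add src[6]='b' → 'ab'
k=9: add src[2]='g' → 'abg'
k=12: add src[5]='u' → 'abgu'
k=15: add src[1]='m' → 'abgum'
k=18: add src[4]='a' → 'abguma'
k=21: add src[0]='q' → 'abgumaq'
k=24: add src[3]='a' → 'abgumaqa'

abgumaqa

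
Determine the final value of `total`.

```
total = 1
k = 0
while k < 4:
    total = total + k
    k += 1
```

7

k=0: total = 1+0 = 1
k=1: total = 1+1 = 2
k=2: total = 2+2 = 4
k=3: total = 4+3 = 7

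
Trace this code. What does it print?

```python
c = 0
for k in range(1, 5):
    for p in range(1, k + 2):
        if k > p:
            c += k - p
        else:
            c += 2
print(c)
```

k=1,p=1: not 1>1, c = 0+2 = 2
k=1,p=2: not 1>2, c = 2+2 = 4
k=2,p=1: 2>1, c = 4+1 = 5
k=2,p=2: not 2>2, c = 5+2 = 7
k=2,p=3: not 2>3, c = 7+2 = 9
k=3,p=1: 3>1, c = 9+2 = 11
k=3,p=2: 3>2, c = 11+1 = 12
k=3,p=3: not 3>3, c = 12+2 = 14
k=3,p=4: not 3>4, c = 14+2 = 16
k=4,p=1: 4>1, c = 16+3 = 19
k=4,p=2: 4>2, c = 19+2 = 21
k=4,p=3: 4>3, c = 21+1 = 22
k=4,p=4: not 4>4, c = 22+2 = 24
k=4,p=5: not 4>5, c = 24+2 = 26

26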